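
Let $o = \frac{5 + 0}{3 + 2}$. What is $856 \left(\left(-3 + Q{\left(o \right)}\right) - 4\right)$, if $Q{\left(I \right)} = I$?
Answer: $-5136$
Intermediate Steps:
$o = 1$ ($o = \frac{5}{5} = 5 \cdot \frac{1}{5} = 1$)
$856 \left(\left(-3 + Q{\left(o \right)}\right) - 4\right) = 856 \left(\left(-3 + 1\right) - 4\right) = 856 \left(-2 - 4\right) = 856 \left(-6\right) = -5136$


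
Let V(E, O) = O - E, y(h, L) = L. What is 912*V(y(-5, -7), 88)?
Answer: 86640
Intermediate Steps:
912*V(y(-5, -7), 88) = 912*(88 - 1*(-7)) = 912*(88 + 7) = 912*95 = 86640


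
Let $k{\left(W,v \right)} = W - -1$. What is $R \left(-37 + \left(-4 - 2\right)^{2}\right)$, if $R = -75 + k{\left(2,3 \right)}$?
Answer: $72$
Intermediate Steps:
$k{\left(W,v \right)} = 1 + W$ ($k{\left(W,v \right)} = W + 1 = 1 + W$)
$R = -72$ ($R = -75 + \left(1 + 2\right) = -75 + 3 = -72$)
$R \left(-37 + \left(-4 - 2\right)^{2}\right) = - 72 \left(-37 + \left(-4 - 2\right)^{2}\right) = - 72 \left(-37 + \left(-6\right)^{2}\right) = - 72 \left(-37 + 36\right) = \left(-72\right) \left(-1\right) = 72$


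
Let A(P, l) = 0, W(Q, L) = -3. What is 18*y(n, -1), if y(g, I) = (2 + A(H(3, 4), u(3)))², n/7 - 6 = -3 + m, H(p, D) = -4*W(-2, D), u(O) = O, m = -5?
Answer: 72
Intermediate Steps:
H(p, D) = 12 (H(p, D) = -4*(-3) = 12)
n = -14 (n = 42 + 7*(-3 - 5) = 42 + 7*(-8) = 42 - 56 = -14)
y(g, I) = 4 (y(g, I) = (2 + 0)² = 2² = 4)
18*y(n, -1) = 18*4 = 72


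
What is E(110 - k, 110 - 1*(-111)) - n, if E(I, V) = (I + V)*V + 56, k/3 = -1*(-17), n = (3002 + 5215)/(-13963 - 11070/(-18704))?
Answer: 8087459295160/130576441 ≈ 61937.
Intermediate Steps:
n = -76845384/130576441 (n = 8217/(-13963 - 11070*(-1/18704)) = 8217/(-13963 + 5535/9352) = 8217/(-130576441/9352) = 8217*(-9352/130576441) = -76845384/130576441 ≈ -0.58851)
k = 51 (k = 3*(-1*(-17)) = 3*17 = 51)
E(I, V) = 56 + V*(I + V) (E(I, V) = V*(I + V) + 56 = 56 + V*(I + V))
E(110 - k, 110 - 1*(-111)) - n = (56 + (110 - 1*(-111))² + (110 - 1*51)*(110 - 1*(-111))) - 1*(-76845384/130576441) = (56 + (110 + 111)² + (110 - 51)*(110 + 111)) + 76845384/130576441 = (56 + 221² + 59*221) + 76845384/130576441 = (56 + 48841 + 13039) + 76845384/130576441 = 61936 + 76845384/130576441 = 8087459295160/130576441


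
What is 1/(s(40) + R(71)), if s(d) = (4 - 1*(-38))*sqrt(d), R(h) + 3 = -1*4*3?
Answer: 1/4689 + 28*sqrt(10)/23445 ≈ 0.0039899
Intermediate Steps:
R(h) = -15 (R(h) = -3 - 1*4*3 = -3 - 4*3 = -3 - 12 = -15)
s(d) = 42*sqrt(d) (s(d) = (4 + 38)*sqrt(d) = 42*sqrt(d))
1/(s(40) + R(71)) = 1/(42*sqrt(40) - 15) = 1/(42*(2*sqrt(10)) - 15) = 1/(84*sqrt(10) - 15) = 1/(-15 + 84*sqrt(10))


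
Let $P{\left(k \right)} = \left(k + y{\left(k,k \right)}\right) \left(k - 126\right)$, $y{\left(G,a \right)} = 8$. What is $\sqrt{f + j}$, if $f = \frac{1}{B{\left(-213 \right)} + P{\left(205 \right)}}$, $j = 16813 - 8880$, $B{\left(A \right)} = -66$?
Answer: $\frac{\sqrt{2228626599654}}{16761} \approx 89.067$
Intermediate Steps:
$P{\left(k \right)} = \left(-126 + k\right) \left(8 + k\right)$ ($P{\left(k \right)} = \left(k + 8\right) \left(k - 126\right) = \left(8 + k\right) \left(-126 + k\right) = \left(-126 + k\right) \left(8 + k\right)$)
$j = 7933$ ($j = 16813 - 8880 = 7933$)
$f = \frac{1}{16761}$ ($f = \frac{1}{-66 - \left(25198 - 42025\right)} = \frac{1}{-66 - -16827} = \frac{1}{-66 + 16827} = \frac{1}{16761} \approx 5.9662 \cdot 10^{-5}$)
$\sqrt{f + j} = \sqrt{\frac{1}{16761} + 7933} = \sqrt{\frac{132965014}{16761}} = \frac{\sqrt{2228626599654}}{16761}$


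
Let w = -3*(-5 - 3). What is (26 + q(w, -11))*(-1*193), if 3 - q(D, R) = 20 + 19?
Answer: 1930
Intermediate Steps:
w = 24 (w = -3*(-8) = 24)
q(D, R) = -36 (q(D, R) = 3 - (20 + 19) = 3 - 1*39 = 3 - 39 = -36)
(26 + q(w, -11))*(-1*193) = (26 - 36)*(-1*193) = -10*(-193) = 1930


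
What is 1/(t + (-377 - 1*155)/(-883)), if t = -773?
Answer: -883/682027 ≈ -0.0012947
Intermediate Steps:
1/(t + (-377 - 1*155)/(-883)) = 1/(-773 + (-377 - 1*155)/(-883)) = 1/(-773 + (-377 - 155)*(-1/883)) = 1/(-773 - 532*(-1/883)) = 1/(-773 + 532/883) = 1/(-682027/883) = -883/682027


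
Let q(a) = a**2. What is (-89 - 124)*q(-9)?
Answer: -17253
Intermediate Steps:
(-89 - 124)*q(-9) = (-89 - 124)*(-9)**2 = -213*81 = -17253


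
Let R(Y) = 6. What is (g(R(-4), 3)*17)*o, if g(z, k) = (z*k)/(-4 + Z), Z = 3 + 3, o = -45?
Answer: -6885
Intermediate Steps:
Z = 6
g(z, k) = k*z/2 (g(z, k) = (z*k)/(-4 + 6) = (k*z)/2 = (k*z)*(1/2) = k*z/2)
(g(R(-4), 3)*17)*o = (((1/2)*3*6)*17)*(-45) = (9*17)*(-45) = 153*(-45) = -6885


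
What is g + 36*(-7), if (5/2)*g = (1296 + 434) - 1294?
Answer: -388/5 ≈ -77.600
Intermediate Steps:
g = 872/5 (g = 2*((1296 + 434) - 1294)/5 = 2*(1730 - 1294)/5 = (⅖)*436 = 872/5 ≈ 174.40)
g + 36*(-7) = 872/5 + 36*(-7) = 872/5 - 252 = -388/5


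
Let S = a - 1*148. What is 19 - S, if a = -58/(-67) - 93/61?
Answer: 685222/4087 ≈ 167.66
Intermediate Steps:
a = -2693/4087 (a = -58*(-1/67) - 93*1/61 = 58/67 - 93/61 = -2693/4087 ≈ -0.65892)
S = -607569/4087 (S = -2693/4087 - 1*148 = -2693/4087 - 148 = -607569/4087 ≈ -148.66)
19 - S = 19 - 1*(-607569/4087) = 19 + 607569/4087 = 685222/4087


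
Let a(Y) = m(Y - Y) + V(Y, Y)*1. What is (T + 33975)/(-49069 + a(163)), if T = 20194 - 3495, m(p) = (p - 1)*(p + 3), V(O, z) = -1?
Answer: -50674/49073 ≈ -1.0326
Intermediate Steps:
m(p) = (-1 + p)*(3 + p)
T = 16699
a(Y) = -4 (a(Y) = (-3 + (Y - Y)² + 2*(Y - Y)) - 1*1 = (-3 + 0² + 2*0) - 1 = (-3 + 0 + 0) - 1 = -3 - 1 = -4)
(T + 33975)/(-49069 + a(163)) = (16699 + 33975)/(-49069 - 4) = 50674/(-49073) = 50674*(-1/49073) = -50674/49073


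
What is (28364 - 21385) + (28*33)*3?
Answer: 9751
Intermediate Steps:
(28364 - 21385) + (28*33)*3 = 6979 + 924*3 = 6979 + 2772 = 9751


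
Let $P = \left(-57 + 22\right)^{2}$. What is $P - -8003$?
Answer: $9228$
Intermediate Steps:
$P = 1225$ ($P = \left(-35\right)^{2} = 1225$)
$P - -8003 = 1225 - -8003 = 1225 + 8003 = 9228$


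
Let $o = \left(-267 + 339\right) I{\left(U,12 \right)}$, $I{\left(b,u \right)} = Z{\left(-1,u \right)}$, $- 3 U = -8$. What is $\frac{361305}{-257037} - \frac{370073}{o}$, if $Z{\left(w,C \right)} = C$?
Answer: $- \frac{31811540407}{74026656} \approx -429.73$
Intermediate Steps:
$U = \frac{8}{3}$ ($U = \left(- \frac{1}{3}\right) \left(-8\right) = \frac{8}{3} \approx 2.6667$)
$I{\left(b,u \right)} = u$
$o = 864$ ($o = \left(-267 + 339\right) 12 = 72 \cdot 12 = 864$)
$\frac{361305}{-257037} - \frac{370073}{o} = \frac{361305}{-257037} - \frac{370073}{864} = 361305 \left(- \frac{1}{257037}\right) - \frac{370073}{864} = - \frac{120435}{85679} - \frac{370073}{864} = - \frac{31811540407}{74026656}$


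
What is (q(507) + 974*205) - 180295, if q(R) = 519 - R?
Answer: 19387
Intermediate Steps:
(q(507) + 974*205) - 180295 = ((519 - 1*507) + 974*205) - 180295 = ((519 - 507) + 199670) - 180295 = (12 + 199670) - 180295 = 199682 - 180295 = 19387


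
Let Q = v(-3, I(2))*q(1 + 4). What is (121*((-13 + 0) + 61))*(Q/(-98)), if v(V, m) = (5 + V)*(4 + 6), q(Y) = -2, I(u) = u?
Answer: 116160/49 ≈ 2370.6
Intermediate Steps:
v(V, m) = 50 + 10*V (v(V, m) = (5 + V)*10 = 50 + 10*V)
Q = -40 (Q = (50 + 10*(-3))*(-2) = (50 - 30)*(-2) = 20*(-2) = -40)
(121*((-13 + 0) + 61))*(Q/(-98)) = (121*((-13 + 0) + 61))*(-40/(-98)) = (121*(-13 + 61))*(-40*(-1/98)) = (121*48)*(20/49) = 5808*(20/49) = 116160/49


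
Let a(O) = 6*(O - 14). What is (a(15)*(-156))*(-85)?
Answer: 79560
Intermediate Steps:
a(O) = -84 + 6*O (a(O) = 6*(-14 + O) = -84 + 6*O)
(a(15)*(-156))*(-85) = ((-84 + 6*15)*(-156))*(-85) = ((-84 + 90)*(-156))*(-85) = (6*(-156))*(-85) = -936*(-85) = 79560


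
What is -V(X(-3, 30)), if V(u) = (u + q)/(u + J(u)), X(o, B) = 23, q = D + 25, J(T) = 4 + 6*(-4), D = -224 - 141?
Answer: 317/3 ≈ 105.67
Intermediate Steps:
D = -365
J(T) = -20 (J(T) = 4 - 24 = -20)
q = -340 (q = -365 + 25 = -340)
V(u) = (-340 + u)/(-20 + u) (V(u) = (u - 340)/(u - 20) = (-340 + u)/(-20 + u))
-V(X(-3, 30)) = -(-340 + 23)/(-20 + 23) = -(-317)/3 = -1*(-317/3) = 317/3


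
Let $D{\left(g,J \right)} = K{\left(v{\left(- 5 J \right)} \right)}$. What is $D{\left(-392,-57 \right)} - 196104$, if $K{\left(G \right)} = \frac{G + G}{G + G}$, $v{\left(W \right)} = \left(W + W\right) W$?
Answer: $-196103$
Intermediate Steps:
$v{\left(W \right)} = 2 W^{2}$ ($v{\left(W \right)} = 2 W W = 2 W^{2}$)
$K{\left(G \right)} = 1$ ($K{\left(G \right)} = \frac{2 G}{2 G} = 2 G \frac{1}{2 G} = 1$)
$D{\left(g,J \right)} = 1$
$D{\left(-392,-57 \right)} - 196104 = 1 - 196104 = -196103$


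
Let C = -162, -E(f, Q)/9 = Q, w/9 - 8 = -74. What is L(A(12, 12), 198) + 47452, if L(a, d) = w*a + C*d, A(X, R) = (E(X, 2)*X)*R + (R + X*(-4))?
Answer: 1576408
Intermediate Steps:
w = -594 (w = 72 + 9*(-74) = 72 - 666 = -594)
E(f, Q) = -9*Q
A(X, R) = R - 4*X - 18*R*X (A(X, R) = ((-9*2)*X)*R + (R + X*(-4)) = (-18*X)*R + (R - 4*X) = -18*R*X + (R - 4*X) = R - 4*X - 18*R*X)
L(a, d) = -594*a - 162*d
L(A(12, 12), 198) + 47452 = (-594*(12 - 4*12 - 18*12*12) - 162*198) + 47452 = (-594*(12 - 48 - 2592) - 32076) + 47452 = (-594*(-2628) - 32076) + 47452 = (1561032 - 32076) + 47452 = 1528956 + 47452 = 1576408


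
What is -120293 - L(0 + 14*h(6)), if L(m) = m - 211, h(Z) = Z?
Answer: -120166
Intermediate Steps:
L(m) = -211 + m
-120293 - L(0 + 14*h(6)) = -120293 - (-211 + (0 + 14*6)) = -120293 - (-211 + (0 + 84)) = -120293 - (-211 + 84) = -120293 - 1*(-127) = -120293 + 127 = -120166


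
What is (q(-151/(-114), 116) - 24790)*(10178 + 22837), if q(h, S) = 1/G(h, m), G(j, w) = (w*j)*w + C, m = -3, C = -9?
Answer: -30281930260/37 ≈ -8.1843e+8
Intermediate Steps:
G(j, w) = -9 + j*w**2 (G(j, w) = (w*j)*w - 9 = (j*w)*w - 9 = j*w**2 - 9 = -9 + j*w**2)
q(h, S) = 1/(-9 + 9*h) (q(h, S) = 1/(-9 + h*(-3)**2) = 1/(-9 + h*9) = 1/(-9 + 9*h))
(q(-151/(-114), 116) - 24790)*(10178 + 22837) = (1/(9*(-1 - 151/(-114))) - 24790)*(10178 + 22837) = (1/(9*(-1 - 151*(-1/114))) - 24790)*33015 = (1/(9*(-1 + 151/114)) - 24790)*33015 = (1/(9*(37/114)) - 24790)*33015 = ((1/9)*(114/37) - 24790)*33015 = (38/111 - 24790)*33015 = -2751652/111*33015 = -30281930260/37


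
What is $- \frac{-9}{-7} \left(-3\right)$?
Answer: $\frac{27}{7} \approx 3.8571$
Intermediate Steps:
$- \frac{-9}{-7} \left(-3\right) = - \frac{\left(-9\right) \left(-1\right)}{7} \left(-3\right) = \left(-1\right) \frac{9}{7} \left(-3\right) = \left(- \frac{9}{7}\right) \left(-3\right) = \frac{27}{7}$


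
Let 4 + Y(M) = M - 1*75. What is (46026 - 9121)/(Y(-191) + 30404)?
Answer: 605/494 ≈ 1.2247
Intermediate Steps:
Y(M) = -79 + M (Y(M) = -4 + (M - 1*75) = -4 + (M - 75) = -4 + (-75 + M) = -79 + M)
(46026 - 9121)/(Y(-191) + 30404) = (46026 - 9121)/((-79 - 191) + 30404) = 36905/(-270 + 30404) = 36905/30134 = 36905*(1/30134) = 605/494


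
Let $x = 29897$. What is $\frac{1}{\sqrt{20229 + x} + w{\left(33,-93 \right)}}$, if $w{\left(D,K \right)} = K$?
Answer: $\frac{93}{41477} + \frac{\sqrt{50126}}{41477} \approx 0.0076401$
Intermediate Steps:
$\frac{1}{\sqrt{20229 + x} + w{\left(33,-93 \right)}} = \frac{1}{\sqrt{20229 + 29897} - 93} = \frac{1}{\sqrt{50126} - 93} = \frac{1}{-93 + \sqrt{50126}}$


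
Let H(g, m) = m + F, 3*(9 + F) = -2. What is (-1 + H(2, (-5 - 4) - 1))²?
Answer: 3844/9 ≈ 427.11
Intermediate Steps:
F = -29/3 (F = -9 + (⅓)*(-2) = -9 - ⅔ = -29/3 ≈ -9.6667)
H(g, m) = -29/3 + m (H(g, m) = m - 29/3 = -29/3 + m)
(-1 + H(2, (-5 - 4) - 1))² = (-1 + (-29/3 + ((-5 - 4) - 1)))² = (-1 + (-29/3 + (-9 - 1)))² = (-1 + (-29/3 - 10))² = (-1 - 59/3)² = (-62/3)² = 3844/9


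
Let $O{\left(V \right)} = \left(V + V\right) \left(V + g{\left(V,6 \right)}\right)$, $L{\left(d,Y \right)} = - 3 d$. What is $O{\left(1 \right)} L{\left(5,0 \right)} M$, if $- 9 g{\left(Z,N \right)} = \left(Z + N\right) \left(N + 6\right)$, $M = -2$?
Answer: $-500$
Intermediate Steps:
$g{\left(Z,N \right)} = - \frac{\left(6 + N\right) \left(N + Z\right)}{9}$ ($g{\left(Z,N \right)} = - \frac{\left(Z + N\right) \left(N + 6\right)}{9} = - \frac{\left(N + Z\right) \left(6 + N\right)}{9} = - \frac{\left(6 + N\right) \left(N + Z\right)}{9}$)
$O{\left(V \right)} = 2 V \left(-8 - \frac{V}{3}\right)$ ($O{\left(V \right)} = \left(V + V\right) \left(V - \left(4 + 4 + \frac{4 V}{3}\right)\right) = 2 V \left(V - \left(8 + \frac{4 V}{3}\right)\right) = 2 V \left(-8 - \frac{V}{3}\right)$)
$O{\left(1 \right)} L{\left(5,0 \right)} M = \left(- \frac{2}{3}\right) 1 \left(24 + 1\right) \left(\left(-3\right) 5\right) \left(-2\right) = \left(- \frac{2}{3}\right) 1 \cdot 25 \left(-15\right) \left(-2\right) = \left(- \frac{50}{3}\right) \left(-15\right) \left(-2\right) = 250 \left(-2\right) = -500$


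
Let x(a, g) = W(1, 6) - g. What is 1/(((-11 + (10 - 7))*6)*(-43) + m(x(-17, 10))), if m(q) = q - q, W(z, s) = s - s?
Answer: 1/2064 ≈ 0.00048450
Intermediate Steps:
W(z, s) = 0
x(a, g) = -g (x(a, g) = 0 - g = -g)
m(q) = 0
1/(((-11 + (10 - 7))*6)*(-43) + m(x(-17, 10))) = 1/(((-11 + (10 - 7))*6)*(-43) + 0) = 1/(((-11 + 3)*6)*(-43) + 0) = 1/(-8*6*(-43) + 0) = 1/(-48*(-43) + 0) = 1/(2064 + 0) = 1/2064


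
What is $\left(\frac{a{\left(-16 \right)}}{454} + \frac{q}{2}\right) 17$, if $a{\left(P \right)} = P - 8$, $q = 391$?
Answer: $\frac{1508461}{454} \approx 3322.6$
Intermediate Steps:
$a{\left(P \right)} = -8 + P$ ($a{\left(P \right)} = P - 8 = -8 + P$)
$\left(\frac{a{\left(-16 \right)}}{454} + \frac{q}{2}\right) 17 = \left(\frac{-8 - 16}{454} + \frac{391}{2}\right) 17 = \left(\left(-24\right) \frac{1}{454} + 391 \cdot \frac{1}{2}\right) 17 = \left(- \frac{12}{227} + \frac{391}{2}\right) 17 = \frac{88733}{454} \cdot 17 = \frac{1508461}{454}$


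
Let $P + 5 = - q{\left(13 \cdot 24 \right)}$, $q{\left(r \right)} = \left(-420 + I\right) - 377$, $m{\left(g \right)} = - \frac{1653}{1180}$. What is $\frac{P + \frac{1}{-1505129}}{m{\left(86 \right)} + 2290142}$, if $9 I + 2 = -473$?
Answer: $\frac{13503325018040}{36606683657133027} \approx 0.00036888$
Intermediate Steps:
$I = - \frac{475}{9}$ ($I = - \frac{2}{9} + \frac{1}{9} \left(-473\right) = - \frac{2}{9} - \frac{473}{9} = - \frac{475}{9} \approx -52.778$)
$m{\left(g \right)} = - \frac{1653}{1180}$ ($m{\left(g \right)} = \left(-1653\right) \frac{1}{1180} = - \frac{1653}{1180}$)
$q{\left(r \right)} = - \frac{7648}{9}$ ($q{\left(r \right)} = \left(-420 - \frac{475}{9}\right) - 377 = - \frac{4255}{9} - 377 = - \frac{7648}{9}$)
$P = \frac{7603}{9}$ ($P = -5 - - \frac{7648}{9} = -5 + \frac{7648}{9} = \frac{7603}{9} \approx 844.78$)
$\frac{P + \frac{1}{-1505129}}{m{\left(86 \right)} + 2290142} = \frac{\frac{7603}{9} + \frac{1}{-1505129}}{- \frac{1653}{1180} + 2290142} = \frac{\frac{7603}{9} - \frac{1}{1505129}}{\frac{2702365907}{1180}} = \frac{11443495778}{13546161} \cdot \frac{1180}{2702365907} = \frac{13503325018040}{36606683657133027}$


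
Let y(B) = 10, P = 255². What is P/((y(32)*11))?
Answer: 13005/22 ≈ 591.14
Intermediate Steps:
P = 65025
P/((y(32)*11)) = 65025/((10*11)) = 65025/110 = 65025*(1/110) = 13005/22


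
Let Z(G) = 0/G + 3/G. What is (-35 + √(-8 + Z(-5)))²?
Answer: (175 - I*√215)²/25 ≈ 1216.4 - 205.28*I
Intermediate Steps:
Z(G) = 3/G (Z(G) = 0 + 3/G = 3/G)
(-35 + √(-8 + Z(-5)))² = (-35 + √(-8 + 3/(-5)))² = (-35 + √(-8 + 3*(-⅕)))² = (-35 + √(-8 - ⅗))² = (-35 + √(-43/5))² = (-35 + I*√215/5)²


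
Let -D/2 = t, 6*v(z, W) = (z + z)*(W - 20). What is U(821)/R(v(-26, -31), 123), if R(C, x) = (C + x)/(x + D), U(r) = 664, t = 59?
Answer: 664/113 ≈ 5.8761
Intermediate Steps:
v(z, W) = z*(-20 + W)/3 (v(z, W) = ((z + z)*(W - 20))/6 = ((2*z)*(-20 + W))/6 = (2*z*(-20 + W))/6 = z*(-20 + W)/3)
D = -118 (D = -2*59 = -118)
R(C, x) = (C + x)/(-118 + x) (R(C, x) = (C + x)/(x - 118) = (C + x)/(-118 + x))
U(821)/R(v(-26, -31), 123) = 664/((((1/3)*(-26)*(-20 - 31) + 123)/(-118 + 123))) = 664/((((1/3)*(-26)*(-51) + 123)/5)) = 664/(((442 + 123)/5)) = 664/(((1/5)*565)) = 664/113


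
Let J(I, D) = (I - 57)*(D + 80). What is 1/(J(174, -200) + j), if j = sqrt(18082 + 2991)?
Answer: -1080/15161579 - sqrt(21073)/197100527 ≈ -7.1969e-5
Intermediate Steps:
J(I, D) = (-57 + I)*(80 + D)
j = sqrt(21073) ≈ 145.17
1/(J(174, -200) + j) = 1/((-4560 - 57*(-200) + 80*174 - 200*174) + sqrt(21073)) = 1/((-4560 + 11400 + 13920 - 34800) + sqrt(21073)) = 1/(-14040 + sqrt(21073))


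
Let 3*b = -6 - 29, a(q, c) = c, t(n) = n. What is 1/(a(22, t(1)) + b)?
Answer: -3/32 ≈ -0.093750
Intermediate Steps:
b = -35/3 (b = (-6 - 29)/3 = (1/3)*(-35) = -35/3 ≈ -11.667)
1/(a(22, t(1)) + b) = 1/(1 - 35/3) = 1/(-32/3) = -3/32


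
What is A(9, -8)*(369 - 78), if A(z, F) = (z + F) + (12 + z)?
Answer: 6402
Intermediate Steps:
A(z, F) = 12 + F + 2*z (A(z, F) = (F + z) + (12 + z) = 12 + F + 2*z)
A(9, -8)*(369 - 78) = (12 - 8 + 2*9)*(369 - 78) = (12 - 8 + 18)*291 = 22*291 = 6402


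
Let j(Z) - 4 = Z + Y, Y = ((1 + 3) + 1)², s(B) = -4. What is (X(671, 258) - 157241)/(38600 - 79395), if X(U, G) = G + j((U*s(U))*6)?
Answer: 173058/40795 ≈ 4.2421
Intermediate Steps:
Y = 25 (Y = (4 + 1)² = 5² = 25)
j(Z) = 29 + Z (j(Z) = 4 + (Z + 25) = 4 + (25 + Z) = 29 + Z)
X(U, G) = 29 + G - 24*U (X(U, G) = G + (29 + (U*(-4))*6) = G + (29 - 4*U*6) = G + (29 - 24*U) = 29 + G - 24*U)
(X(671, 258) - 157241)/(38600 - 79395) = ((29 + 258 - 24*671) - 157241)/(38600 - 79395) = ((29 + 258 - 16104) - 157241)/(-40795) = (-15817 - 157241)*(-1/40795) = -173058*(-1/40795) = 173058/40795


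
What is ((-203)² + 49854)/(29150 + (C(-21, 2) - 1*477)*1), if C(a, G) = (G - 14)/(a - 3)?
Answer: 182126/57347 ≈ 3.1759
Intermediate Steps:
C(a, G) = (-14 + G)/(-3 + a)
((-203)² + 49854)/(29150 + (C(-21, 2) - 1*477)*1) = ((-203)² + 49854)/(29150 + ((-14 + 2)/(-3 - 21) - 1*477)*1) = (41209 + 49854)/(29150 + (-12/(-24) - 477)*1) = 91063/(29150 + (-1/24*(-12) - 477)*1) = 91063/(29150 + (½ - 477)*1) = 91063/(29150 - 953/2*1) = 91063/(29150 - 953/2) = 91063/(57347/2) = 91063*(2/57347) = 182126/57347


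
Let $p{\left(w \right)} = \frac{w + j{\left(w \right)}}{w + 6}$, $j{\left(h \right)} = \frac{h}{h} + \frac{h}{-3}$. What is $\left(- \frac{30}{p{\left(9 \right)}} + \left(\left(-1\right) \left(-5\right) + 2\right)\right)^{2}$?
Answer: $\frac{160801}{49} \approx 3281.7$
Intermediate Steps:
$j{\left(h \right)} = 1 - \frac{h}{3}$ ($j{\left(h \right)} = 1 + h \left(- \frac{1}{3}\right) = 1 - \frac{h}{3}$)
$p{\left(w \right)} = \frac{1 + \frac{2 w}{3}}{6 + w}$ ($p{\left(w \right)} = \frac{w - \left(-1 + \frac{w}{3}\right)}{w + 6} = \frac{1 + \frac{2 w}{3}}{6 + w}$)
$\left(- \frac{30}{p{\left(9 \right)}} + \left(\left(-1\right) \left(-5\right) + 2\right)\right)^{2} = \left(- \frac{30}{\frac{1}{3} \frac{1}{6 + 9} \left(3 + 2 \cdot 9\right)} + \left(\left(-1\right) \left(-5\right) + 2\right)\right)^{2} = \left(- \frac{30}{\frac{1}{3} \cdot \frac{1}{15} \left(3 + 18\right)} + \left(5 + 2\right)\right)^{2} = \left(- \frac{30}{\frac{1}{3} \cdot \frac{1}{15} \cdot 21} + 7\right)^{2} = \left(- \frac{30}{\frac{7}{15}} + 7\right)^{2} = \left(\left(-30\right) \frac{15}{7} + 7\right)^{2} = \left(- \frac{450}{7} + 7\right)^{2} = \left(- \frac{401}{7}\right)^{2} = \frac{160801}{49}$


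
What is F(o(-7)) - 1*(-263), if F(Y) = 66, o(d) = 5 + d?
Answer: 329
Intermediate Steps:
F(o(-7)) - 1*(-263) = 66 - 1*(-263) = 66 + 263 = 329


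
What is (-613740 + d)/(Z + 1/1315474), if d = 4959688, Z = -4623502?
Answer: -5716981599352/6082096669947 ≈ -0.93997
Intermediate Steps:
(-613740 + d)/(Z + 1/1315474) = (-613740 + 4959688)/(-4623502 + 1/1315474) = 4345948/(-4623502 + 1/1315474) = 4345948/(-6082096669947/1315474) = 4345948*(-1315474/6082096669947) = -5716981599352/6082096669947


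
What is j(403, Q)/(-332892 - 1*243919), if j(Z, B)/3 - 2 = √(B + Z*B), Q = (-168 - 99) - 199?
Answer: -6/576811 - 6*I*√47066/576811 ≈ -1.0402e-5 - 0.0022567*I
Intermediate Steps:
Q = -466 (Q = -267 - 199 = -466)
j(Z, B) = 6 + 3*√(B + B*Z) (j(Z, B) = 6 + 3*√(B + Z*B) = 6 + 3*√(B + B*Z))
j(403, Q)/(-332892 - 1*243919) = (6 + 3*√(-466*(1 + 403)))/(-332892 - 1*243919) = (6 + 3*√(-466*404))/(-332892 - 243919) = (6 + 3*√(-188264))/(-576811) = (6 + 3*(2*I*√47066))*(-1/576811) = (6 + 6*I*√47066)*(-1/576811) = -6/576811 - 6*I*√47066/576811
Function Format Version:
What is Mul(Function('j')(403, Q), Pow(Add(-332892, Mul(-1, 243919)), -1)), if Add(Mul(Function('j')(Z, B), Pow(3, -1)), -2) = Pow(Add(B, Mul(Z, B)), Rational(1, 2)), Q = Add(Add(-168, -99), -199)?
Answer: Add(Rational(-6, 576811), Mul(Rational(-6, 576811), I, Pow(47066, Rational(1, 2)))) ≈ Add(-1.0402e-5, Mul(-0.0022567, I))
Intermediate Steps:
Q = -466 (Q = Add(-267, -199) = -466)
Function('j')(Z, B) = Add(6, Mul(3, Pow(Add(B, Mul(B, Z)), Rational(1, 2)))) (Function('j')(Z, B) = Add(6, Mul(3, Pow(Add(B, Mul(Z, B)), Rational(1, 2)))) = Add(6, Mul(3, Pow(Add(B, Mul(B, Z)), Rational(1, 2)))))
Mul(Function('j')(403, Q), Pow(Add(-332892, Mul(-1, 243919)), -1)) = Mul(Add(6, Mul(3, Pow(Mul(-466, Add(1, 403)), Rational(1, 2)))), Pow(Add(-332892, Mul(-1, 243919)), -1)) = Mul(Add(6, Mul(3, Pow(Mul(-466, 404), Rational(1, 2)))), Pow(Add(-332892, -243919), -1)) = Mul(Add(6, Mul(3, Pow(-188264, Rational(1, 2)))), Pow(-576811, -1)) = Mul(Add(6, Mul(3, Mul(2, I, Pow(47066, Rational(1, 2))))), Rational(-1, 576811)) = Mul(Add(6, Mul(6, I, Pow(47066, Rational(1, 2)))), Rational(-1, 576811)) = Add(Rational(-6, 576811), Mul(Rational(-6, 576811), I, Pow(47066, Rational(1, 2))))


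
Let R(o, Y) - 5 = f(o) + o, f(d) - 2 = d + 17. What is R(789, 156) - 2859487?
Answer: -2857885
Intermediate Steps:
f(d) = 19 + d (f(d) = 2 + (d + 17) = 2 + (17 + d) = 19 + d)
R(o, Y) = 24 + 2*o (R(o, Y) = 5 + ((19 + o) + o) = 5 + (19 + 2*o) = 24 + 2*o)
R(789, 156) - 2859487 = (24 + 2*789) - 2859487 = (24 + 1578) - 2859487 = 1602 - 2859487 = -2857885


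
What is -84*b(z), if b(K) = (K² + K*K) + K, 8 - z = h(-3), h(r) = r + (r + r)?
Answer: -49980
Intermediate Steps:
h(r) = 3*r (h(r) = r + 2*r = 3*r)
z = 17 (z = 8 - 3*(-3) = 8 - 1*(-9) = 8 + 9 = 17)
b(K) = K + 2*K² (b(K) = (K² + K²) + K = 2*K² + K = K + 2*K²)
-84*b(z) = -1428*(1 + 2*17) = -1428*(1 + 34) = -1428*35 = -84*595 = -49980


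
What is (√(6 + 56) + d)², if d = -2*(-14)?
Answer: (28 + √62)² ≈ 1286.9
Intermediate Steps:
d = 28
(√(6 + 56) + d)² = (√(6 + 56) + 28)² = (√62 + 28)² = (28 + √62)²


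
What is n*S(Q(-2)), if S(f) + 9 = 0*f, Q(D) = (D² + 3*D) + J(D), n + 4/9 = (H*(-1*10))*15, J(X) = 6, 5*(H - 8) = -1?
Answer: 10534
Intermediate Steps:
H = 39/5 (H = 8 + (⅕)*(-1) = 8 - ⅕ = 39/5 ≈ 7.8000)
n = -10534/9 (n = -4/9 + (39*(-1*10)/5)*15 = -4/9 + ((39/5)*(-10))*15 = -4/9 - 78*15 = -4/9 - 1170 = -10534/9 ≈ -1170.4)
Q(D) = 6 + D² + 3*D (Q(D) = (D² + 3*D) + 6 = 6 + D² + 3*D)
S(f) = -9 (S(f) = -9 + 0*f = -9 + 0 = -9)
n*S(Q(-2)) = -10534/9*(-9) = 10534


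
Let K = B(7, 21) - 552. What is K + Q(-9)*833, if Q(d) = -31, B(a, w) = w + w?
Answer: -26333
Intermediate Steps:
B(a, w) = 2*w
K = -510 (K = 2*21 - 552 = 42 - 552 = -510)
K + Q(-9)*833 = -510 - 31*833 = -510 - 25823 = -26333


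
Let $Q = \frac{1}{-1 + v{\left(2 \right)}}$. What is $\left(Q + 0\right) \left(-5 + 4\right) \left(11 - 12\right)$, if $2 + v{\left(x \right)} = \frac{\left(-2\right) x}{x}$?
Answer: $- \frac{1}{5} \approx -0.2$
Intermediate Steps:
$v{\left(x \right)} = -4$ ($v{\left(x \right)} = -2 + \frac{\left(-2\right) x}{x} = -2 - 2 = -4$)
$Q = - \frac{1}{5}$ ($Q = \frac{1}{-1 - 4} = \frac{1}{-5} = - \frac{1}{5} \approx -0.2$)
$\left(Q + 0\right) \left(-5 + 4\right) \left(11 - 12\right) = \left(- \frac{1}{5} + 0\right) \left(-5 + 4\right) \left(11 - 12\right) = \left(- \frac{1}{5}\right) \left(-1\right) \left(-1\right) = \frac{1}{5} \left(-1\right) = - \frac{1}{5}$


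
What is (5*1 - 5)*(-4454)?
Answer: 0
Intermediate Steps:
(5*1 - 5)*(-4454) = (5 - 5)*(-4454) = 0*(-4454) = 0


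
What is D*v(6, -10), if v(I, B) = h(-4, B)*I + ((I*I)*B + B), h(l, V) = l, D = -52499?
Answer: 20684606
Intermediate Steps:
v(I, B) = B - 4*I + B*I² (v(I, B) = -4*I + ((I*I)*B + B) = -4*I + (I²*B + B) = -4*I + (B*I² + B) = -4*I + (B + B*I²) = B - 4*I + B*I²)
D*v(6, -10) = -52499*(-10 - 4*6 - 10*6²) = -52499*(-10 - 24 - 10*36) = -52499*(-10 - 24 - 360) = -52499*(-394) = 20684606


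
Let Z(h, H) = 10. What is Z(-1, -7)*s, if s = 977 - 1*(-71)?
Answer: 10480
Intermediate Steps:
s = 1048 (s = 977 + 71 = 1048)
Z(-1, -7)*s = 10*1048 = 10480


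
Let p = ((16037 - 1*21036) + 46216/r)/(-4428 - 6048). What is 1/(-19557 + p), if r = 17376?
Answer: -22753872/444986622653 ≈ -5.1134e-5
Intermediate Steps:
p = 10852051/22753872 (p = ((16037 - 1*21036) + 46216/17376)/(-4428 - 6048) = ((16037 - 21036) + 46216*(1/17376))/(-10476) = (-4999 + 5777/2172)*(-1/10476) = -10852051/2172*(-1/10476) = 10852051/22753872 ≈ 0.47693)
1/(-19557 + p) = 1/(-19557 + 10852051/22753872) = 1/(-444986622653/22753872) = -22753872/444986622653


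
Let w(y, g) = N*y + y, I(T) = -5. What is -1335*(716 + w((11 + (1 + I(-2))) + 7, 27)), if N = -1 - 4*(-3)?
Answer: -1180140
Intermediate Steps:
N = 11 (N = -1 + 12 = 11)
w(y, g) = 12*y (w(y, g) = 11*y + y = 12*y)
-1335*(716 + w((11 + (1 + I(-2))) + 7, 27)) = -1335*(716 + 12*((11 + (1 - 5)) + 7)) = -1335*(716 + 12*((11 - 4) + 7)) = -1335*(716 + 12*(7 + 7)) = -1335*(716 + 12*14) = -1335*(716 + 168) = -1335*884 = -1180140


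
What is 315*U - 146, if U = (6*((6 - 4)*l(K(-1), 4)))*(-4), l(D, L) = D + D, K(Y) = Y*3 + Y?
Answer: 120814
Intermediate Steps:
K(Y) = 4*Y (K(Y) = 3*Y + Y = 4*Y)
l(D, L) = 2*D
U = 384 (U = (6*((6 - 4)*(2*(4*(-1)))))*(-4) = (6*(2*(2*(-4))))*(-4) = (6*(2*(-8)))*(-4) = (6*(-16))*(-4) = -96*(-4) = 384)
315*U - 146 = 315*384 - 146 = 120960 - 146 = 120814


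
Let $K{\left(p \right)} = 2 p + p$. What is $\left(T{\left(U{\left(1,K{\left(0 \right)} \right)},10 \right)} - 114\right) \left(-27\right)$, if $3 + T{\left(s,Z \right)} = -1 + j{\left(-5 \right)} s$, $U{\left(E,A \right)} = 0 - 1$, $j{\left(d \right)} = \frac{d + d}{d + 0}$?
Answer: $3240$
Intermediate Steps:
$j{\left(d \right)} = 2$ ($j{\left(d \right)} = \frac{2 d}{d} = 2$)
$K{\left(p \right)} = 3 p$
$U{\left(E,A \right)} = -1$ ($U{\left(E,A \right)} = 0 - 1 = -1$)
$T{\left(s,Z \right)} = -4 + 2 s$ ($T{\left(s,Z \right)} = -3 + \left(-1 + 2 s\right) = -4 + 2 s$)
$\left(T{\left(U{\left(1,K{\left(0 \right)} \right)},10 \right)} - 114\right) \left(-27\right) = \left(\left(-4 + 2 \left(-1\right)\right) - 114\right) \left(-27\right) = \left(\left(-4 - 2\right) - 114\right) \left(-27\right) = \left(-6 - 114\right) \left(-27\right) = \left(-120\right) \left(-27\right) = 3240$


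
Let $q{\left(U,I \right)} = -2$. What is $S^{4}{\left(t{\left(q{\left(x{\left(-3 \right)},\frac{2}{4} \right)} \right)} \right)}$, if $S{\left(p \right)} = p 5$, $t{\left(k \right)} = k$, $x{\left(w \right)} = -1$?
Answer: $10000$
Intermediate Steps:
$S{\left(p \right)} = 5 p$
$S^{4}{\left(t{\left(q{\left(x{\left(-3 \right)},\frac{2}{4} \right)} \right)} \right)} = \left(5 \left(-2\right)\right)^{4} = \left(-10\right)^{4} = 10000$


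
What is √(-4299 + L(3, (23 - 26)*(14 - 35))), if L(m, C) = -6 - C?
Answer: 4*I*√273 ≈ 66.091*I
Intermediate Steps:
√(-4299 + L(3, (23 - 26)*(14 - 35))) = √(-4299 + (-6 - (23 - 26)*(14 - 35))) = √(-4299 + (-6 - (-3)*(-21))) = √(-4299 + (-6 - 1*63)) = √(-4299 + (-6 - 63)) = √(-4299 - 69) = √(-4368) = 4*I*√273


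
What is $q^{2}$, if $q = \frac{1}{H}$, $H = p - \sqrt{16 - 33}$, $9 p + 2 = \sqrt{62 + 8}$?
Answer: $\frac{81}{\left(2 - \sqrt{70} + 9 i \sqrt{17}\right)^{2}} \approx -0.053874 + 0.019047 i$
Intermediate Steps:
$p = - \frac{2}{9} + \frac{\sqrt{70}}{9}$ ($p = - \frac{2}{9} + \frac{\sqrt{62 + 8}}{9} = - \frac{2}{9} + \frac{\sqrt{70}}{9} \approx 0.7074$)
$H = - \frac{2}{9} + \frac{\sqrt{70}}{9} - i \sqrt{17}$ ($H = \left(- \frac{2}{9} + \frac{\sqrt{70}}{9}\right) - \sqrt{16 - 33} = \left(- \frac{2}{9} + \frac{\sqrt{70}}{9}\right) - \sqrt{-17} = \left(- \frac{2}{9} + \frac{\sqrt{70}}{9}\right) - i \sqrt{17} = - \frac{2}{9} + \frac{\sqrt{70}}{9} - i \sqrt{17} \approx 0.7074 - 4.1231 i$)
$q = \frac{1}{- \frac{2}{9} + \frac{\sqrt{70}}{9} - i \sqrt{17}} \approx 0.040422 + 0.2356 i$
$q^{2} = \left(- \frac{9}{2 - \sqrt{70} + 9 i \sqrt{17}}\right)^{2} = \frac{81}{\left(2 - \sqrt{70} + 9 i \sqrt{17}\right)^{2}}$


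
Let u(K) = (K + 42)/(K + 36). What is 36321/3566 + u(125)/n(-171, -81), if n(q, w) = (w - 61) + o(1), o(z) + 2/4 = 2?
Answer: 1642007317/161329406 ≈ 10.178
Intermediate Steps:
o(z) = 3/2 (o(z) = -½ + 2 = 3/2)
n(q, w) = -119/2 + w (n(q, w) = (w - 61) + 3/2 = (-61 + w) + 3/2 = -119/2 + w)
u(K) = (42 + K)/(36 + K)
36321/3566 + u(125)/n(-171, -81) = 36321/3566 + ((42 + 125)/(36 + 125))/(-119/2 - 81) = 36321*(1/3566) + (167/161)/(-281/2) = 36321/3566 + ((1/161)*167)*(-2/281) = 36321/3566 + (167/161)*(-2/281) = 36321/3566 - 334/45241 = 1642007317/161329406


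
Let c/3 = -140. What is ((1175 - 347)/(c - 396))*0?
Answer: 0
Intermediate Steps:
c = -420 (c = 3*(-140) = -420)
((1175 - 347)/(c - 396))*0 = ((1175 - 347)/(-420 - 396))*0 = (828/(-816))*0 = (828*(-1/816))*0 = -69/68*0 = 0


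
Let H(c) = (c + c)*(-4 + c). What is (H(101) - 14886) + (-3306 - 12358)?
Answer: -10956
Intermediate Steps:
H(c) = 2*c*(-4 + c) (H(c) = (2*c)*(-4 + c) = 2*c*(-4 + c))
(H(101) - 14886) + (-3306 - 12358) = (2*101*(-4 + 101) - 14886) + (-3306 - 12358) = (2*101*97 - 14886) - 15664 = (19594 - 14886) - 15664 = 4708 - 15664 = -10956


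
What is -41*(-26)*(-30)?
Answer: -31980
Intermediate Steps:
-41*(-26)*(-30) = 1066*(-30) = -31980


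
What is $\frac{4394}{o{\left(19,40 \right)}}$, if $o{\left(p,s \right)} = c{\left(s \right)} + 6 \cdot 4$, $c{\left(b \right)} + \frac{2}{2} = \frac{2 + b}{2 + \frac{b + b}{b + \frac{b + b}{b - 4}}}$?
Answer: $\frac{81289}{625} \approx 130.06$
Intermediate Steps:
$c{\left(b \right)} = -1 + \frac{2 + b}{2 + \frac{2 b}{b + \frac{2 b}{-4 + b}}}$ ($c{\left(b \right)} = -1 + \frac{2 + b}{2 + \frac{b + b}{b + \frac{b + b}{b - 4}}} = -1 + \frac{2 + b}{2 + \frac{2 b}{b + \frac{2 b}{-4 + b}}}$)
$o{\left(p,s \right)} = 24 + \frac{2 - s + \frac{s^{2}}{4}}{-3 + s}$ ($o{\left(p,s \right)} = \frac{2 - s + \frac{s^{2}}{4}}{-3 + s} + 6 \cdot 4 = \frac{2 - s + \frac{s^{2}}{4}}{-3 + s} + 24 = 24 + \frac{2 - s + \frac{s^{2}}{4}}{-3 + s}$)
$\frac{4394}{o{\left(19,40 \right)}} = \frac{4394}{\frac{1}{4} \frac{1}{-3 + 40} \left(-280 + 40^{2} + 92 \cdot 40\right)} = \frac{4394}{\frac{1}{4} \cdot \frac{1}{37} \left(-280 + 1600 + 3680\right)} = \frac{4394}{\frac{1}{4} \cdot \frac{1}{37} \cdot 5000} = \frac{4394}{\frac{1250}{37}} = 4394 \cdot \frac{37}{1250} = \frac{81289}{625}$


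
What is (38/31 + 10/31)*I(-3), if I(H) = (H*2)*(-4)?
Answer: 1152/31 ≈ 37.161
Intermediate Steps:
I(H) = -8*H (I(H) = (2*H)*(-4) = -8*H)
(38/31 + 10/31)*I(-3) = (38/31 + 10/31)*(-8*(-3)) = (38*(1/31) + 10*(1/31))*24 = (38/31 + 10/31)*24 = (48/31)*24 = 1152/31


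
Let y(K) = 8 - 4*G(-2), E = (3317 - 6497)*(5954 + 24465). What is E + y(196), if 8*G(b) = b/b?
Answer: -193464825/2 ≈ -9.6732e+7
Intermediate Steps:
E = -96732420 (E = -3180*30419 = -96732420)
G(b) = ⅛ (G(b) = (b/b)/8 = (⅛)*1 = ⅛)
y(K) = 15/2 (y(K) = 8 - 4*⅛ = 8 - ½ = 15/2)
E + y(196) = -96732420 + 15/2 = -193464825/2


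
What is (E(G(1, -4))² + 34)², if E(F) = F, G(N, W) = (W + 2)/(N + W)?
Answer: 96100/81 ≈ 1186.4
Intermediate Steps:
G(N, W) = (2 + W)/(N + W)
(E(G(1, -4))² + 34)² = (((2 - 4)/(1 - 4))² + 34)² = ((-2/(-3))² + 34)² = ((-⅓*(-2))² + 34)² = ((⅔)² + 34)² = (4/9 + 34)² = (310/9)² = 96100/81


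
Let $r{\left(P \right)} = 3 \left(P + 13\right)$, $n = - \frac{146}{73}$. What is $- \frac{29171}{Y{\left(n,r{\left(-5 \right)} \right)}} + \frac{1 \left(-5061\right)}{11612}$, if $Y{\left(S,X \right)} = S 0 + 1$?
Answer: $- \frac{338738713}{11612} \approx -29171.0$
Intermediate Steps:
$n = -2$ ($n = \left(-146\right) \frac{1}{73} = -2$)
$r{\left(P \right)} = 39 + 3 P$ ($r{\left(P \right)} = 3 \left(13 + P\right) = 39 + 3 P$)
$Y{\left(S,X \right)} = 1$ ($Y{\left(S,X \right)} = 0 + 1 = 1$)
$- \frac{29171}{Y{\left(n,r{\left(-5 \right)} \right)}} + \frac{1 \left(-5061\right)}{11612} = - \frac{29171}{1} + \frac{1 \left(-5061\right)}{11612} = \left(-29171\right) 1 - \frac{5061}{11612} = -29171 - \frac{5061}{11612} = - \frac{338738713}{11612}$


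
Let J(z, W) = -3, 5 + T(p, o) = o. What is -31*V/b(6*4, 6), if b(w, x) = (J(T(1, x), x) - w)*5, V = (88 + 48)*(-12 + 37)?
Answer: 21080/27 ≈ 780.74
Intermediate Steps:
T(p, o) = -5 + o
V = 3400 (V = 136*25 = 3400)
b(w, x) = -15 - 5*w (b(w, x) = (-3 - w)*5 = -15 - 5*w)
-31*V/b(6*4, 6) = -105400/(-15 - 30*4) = -105400/(-15 - 5*24) = -105400/(-15 - 120) = -105400/(-135) = -105400*(-1)/135 = -31*(-680/27) = 21080/27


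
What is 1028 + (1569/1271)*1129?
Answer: 3077989/1271 ≈ 2421.7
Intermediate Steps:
1028 + (1569/1271)*1129 = 1028 + 1771401/1271 = 3077989/1271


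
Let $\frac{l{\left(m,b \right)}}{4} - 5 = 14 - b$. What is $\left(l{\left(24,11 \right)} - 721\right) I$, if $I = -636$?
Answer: $438204$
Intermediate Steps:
$l{\left(m,b \right)} = 76 - 4 b$ ($l{\left(m,b \right)} = 20 + 4 \left(14 - b\right) = 20 - \left(-56 + 4 b\right) = 76 - 4 b$)
$\left(l{\left(24,11 \right)} - 721\right) I = \left(\left(76 - 44\right) - 721\right) \left(-636\right) = \left(32 - 721\right) \left(-636\right) = \left(-689\right) \left(-636\right) = 438204$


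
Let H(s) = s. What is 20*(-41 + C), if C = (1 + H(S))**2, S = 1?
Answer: -740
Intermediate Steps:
C = 4 (C = (1 + 1)**2 = 2**2 = 4)
20*(-41 + C) = 20*(-41 + 4) = 20*(-37) = -740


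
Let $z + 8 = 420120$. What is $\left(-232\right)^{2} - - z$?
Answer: $473936$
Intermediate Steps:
$z = 420112$ ($z = -8 + 420120 = 420112$)
$\left(-232\right)^{2} - - z = \left(-232\right)^{2} - \left(-1\right) 420112 = 53824 - -420112 = 53824 + 420112 = 473936$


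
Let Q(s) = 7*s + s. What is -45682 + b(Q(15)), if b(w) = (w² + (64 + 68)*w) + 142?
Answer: -15300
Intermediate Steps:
Q(s) = 8*s
b(w) = 142 + w² + 132*w (b(w) = (w² + 132*w) + 142 = 142 + w² + 132*w)
-45682 + b(Q(15)) = -45682 + (142 + (8*15)² + 132*(8*15)) = -45682 + (142 + 120² + 132*120) = -45682 + (142 + 14400 + 15840) = -45682 + 30382 = -15300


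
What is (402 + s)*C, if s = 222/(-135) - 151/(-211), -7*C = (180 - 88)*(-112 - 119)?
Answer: 3853869052/3165 ≈ 1.2177e+6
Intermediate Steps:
C = 3036 (C = -(180 - 88)*(-112 - 119)/7 = -92*(-231)/7 = -⅐*(-21252) = 3036)
s = -8819/9495 (s = 222*(-1/135) - 151*(-1/211) = -74/45 + 151/211 = -8819/9495 ≈ -0.92880)
(402 + s)*C = (402 - 8819/9495)*3036 = (3808171/9495)*3036 = 3853869052/3165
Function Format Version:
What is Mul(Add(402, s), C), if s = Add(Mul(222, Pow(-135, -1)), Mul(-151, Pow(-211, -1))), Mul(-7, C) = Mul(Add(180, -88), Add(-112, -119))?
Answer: Rational(3853869052, 3165) ≈ 1.2177e+6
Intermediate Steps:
C = 3036 (C = Mul(Rational(-1, 7), Mul(Add(180, -88), Add(-112, -119))) = Mul(Rational(-1, 7), Mul(92, -231)) = Mul(Rational(-1, 7), -21252) = 3036)
s = Rational(-8819, 9495) (s = Add(Mul(222, Rational(-1, 135)), Mul(-151, Rational(-1, 211))) = Add(Rational(-74, 45), Rational(151, 211)) = Rational(-8819, 9495) ≈ -0.92880)
Mul(Add(402, s), C) = Mul(Add(402, Rational(-8819, 9495)), 3036) = Mul(Rational(3808171, 9495), 3036) = Rational(3853869052, 3165)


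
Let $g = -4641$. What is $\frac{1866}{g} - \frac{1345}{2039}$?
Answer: $- \frac{3348973}{3154333} \approx -1.0617$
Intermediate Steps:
$\frac{1866}{g} - \frac{1345}{2039} = \frac{1866}{-4641} - \frac{1345}{2039} = 1866 \left(- \frac{1}{4641}\right) - \frac{1345}{2039} = - \frac{622}{1547} - \frac{1345}{2039} = - \frac{3348973}{3154333}$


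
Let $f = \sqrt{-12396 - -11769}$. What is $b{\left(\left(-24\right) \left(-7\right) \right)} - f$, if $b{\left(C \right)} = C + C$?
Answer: $336 - i \sqrt{627} \approx 336.0 - 25.04 i$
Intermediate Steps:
$b{\left(C \right)} = 2 C$
$f = i \sqrt{627}$ ($f = \sqrt{-12396 + 11769} = \sqrt{-627} = i \sqrt{627} \approx 25.04 i$)
$b{\left(\left(-24\right) \left(-7\right) \right)} - f = 2 \left(\left(-24\right) \left(-7\right)\right) - i \sqrt{627} = 2 \cdot 168 - i \sqrt{627} = 336 - i \sqrt{627}$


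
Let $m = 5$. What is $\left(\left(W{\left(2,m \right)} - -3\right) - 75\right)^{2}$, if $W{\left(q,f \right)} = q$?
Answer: $4900$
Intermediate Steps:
$\left(\left(W{\left(2,m \right)} - -3\right) - 75\right)^{2} = \left(\left(2 - -3\right) - 75\right)^{2} = \left(\left(2 + 3\right) - 75\right)^{2} = \left(5 - 75\right)^{2} = \left(-70\right)^{2} = 4900$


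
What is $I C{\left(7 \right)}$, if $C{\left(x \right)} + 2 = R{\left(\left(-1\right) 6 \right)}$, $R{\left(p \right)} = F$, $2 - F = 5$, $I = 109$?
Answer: $-545$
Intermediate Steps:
$F = -3$ ($F = 2 - 5 = -3$)
$R{\left(p \right)} = -3$
$C{\left(x \right)} = -5$ ($C{\left(x \right)} = -2 - 3 = -5$)
$I C{\left(7 \right)} = 109 \left(-5\right) = -545$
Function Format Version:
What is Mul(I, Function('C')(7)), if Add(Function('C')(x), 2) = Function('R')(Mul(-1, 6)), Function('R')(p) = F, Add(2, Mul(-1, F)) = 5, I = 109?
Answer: -545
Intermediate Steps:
F = -3 (F = Add(2, Mul(-1, 5)) = Add(2, -5) = -3)
Function('R')(p) = -3
Function('C')(x) = -5 (Function('C')(x) = Add(-2, -3) = -5)
Mul(I, Function('C')(7)) = Mul(109, -5) = -545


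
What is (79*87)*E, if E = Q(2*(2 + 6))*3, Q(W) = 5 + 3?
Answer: 164952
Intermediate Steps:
Q(W) = 8
E = 24 (E = 8*3 = 24)
(79*87)*E = (79*87)*24 = 6873*24 = 164952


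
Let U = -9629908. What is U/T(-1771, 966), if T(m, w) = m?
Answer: 9629908/1771 ≈ 5437.6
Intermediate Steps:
U/T(-1771, 966) = -9629908/(-1771) = -9629908*(-1/1771) = 9629908/1771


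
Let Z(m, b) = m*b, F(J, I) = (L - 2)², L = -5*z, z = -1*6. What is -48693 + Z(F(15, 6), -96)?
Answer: -123957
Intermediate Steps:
z = -6
L = 30 (L = -5*(-6) = 30)
F(J, I) = 784 (F(J, I) = (30 - 2)² = 28² = 784)
Z(m, b) = b*m
-48693 + Z(F(15, 6), -96) = -48693 - 96*784 = -48693 - 75264 = -123957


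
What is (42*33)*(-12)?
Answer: -16632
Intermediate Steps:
(42*33)*(-12) = 1386*(-12) = -16632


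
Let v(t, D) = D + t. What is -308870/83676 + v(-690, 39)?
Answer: -27390973/41838 ≈ -654.69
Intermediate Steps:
-308870/83676 + v(-690, 39) = -308870/83676 + (39 - 690) = -308870*1/83676 - 651 = -154435/41838 - 651 = -27390973/41838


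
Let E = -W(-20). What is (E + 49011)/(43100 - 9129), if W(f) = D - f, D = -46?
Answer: 49037/33971 ≈ 1.4435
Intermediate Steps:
W(f) = -46 - f
E = 26 (E = -(-46 - 1*(-20)) = -(-46 + 20) = -1*(-26) = 26)
(E + 49011)/(43100 - 9129) = (26 + 49011)/(43100 - 9129) = 49037/33971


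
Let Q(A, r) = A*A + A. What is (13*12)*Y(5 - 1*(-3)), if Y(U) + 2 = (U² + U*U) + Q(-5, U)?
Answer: 22776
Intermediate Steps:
Q(A, r) = A + A² (Q(A, r) = A² + A = A + A²)
Y(U) = 18 + 2*U² (Y(U) = -2 + ((U² + U*U) - 5*(1 - 5)) = -2 + ((U² + U²) - 5*(-4)) = -2 + (2*U² + 20) = -2 + (20 + 2*U²) = 18 + 2*U²)
(13*12)*Y(5 - 1*(-3)) = (13*12)*(18 + 2*(5 - 1*(-3))²) = 156*(18 + 2*(5 + 3)²) = 156*(18 + 2*8²) = 156*(18 + 2*64) = 156*(18 + 128) = 156*146 = 22776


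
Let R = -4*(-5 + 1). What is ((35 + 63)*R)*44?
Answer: 68992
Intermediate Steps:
R = 16 (R = -4*(-4) = 16)
((35 + 63)*R)*44 = ((35 + 63)*16)*44 = (98*16)*44 = 1568*44 = 68992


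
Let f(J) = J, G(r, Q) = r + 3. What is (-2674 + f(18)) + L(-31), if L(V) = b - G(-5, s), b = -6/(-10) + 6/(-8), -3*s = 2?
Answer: -53083/20 ≈ -2654.1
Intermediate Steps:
s = -⅔ (s = -⅓*2 = -⅔ ≈ -0.66667)
G(r, Q) = 3 + r
b = -3/20 (b = -6*(-⅒) + 6*(-⅛) = ⅗ - ¾ = -3/20 ≈ -0.15000)
L(V) = 37/20 (L(V) = -3/20 - (3 - 5) = -3/20 - 1*(-2) = -3/20 + 2 = 37/20)
(-2674 + f(18)) + L(-31) = (-2674 + 18) + 37/20 = -2656 + 37/20 = -53083/20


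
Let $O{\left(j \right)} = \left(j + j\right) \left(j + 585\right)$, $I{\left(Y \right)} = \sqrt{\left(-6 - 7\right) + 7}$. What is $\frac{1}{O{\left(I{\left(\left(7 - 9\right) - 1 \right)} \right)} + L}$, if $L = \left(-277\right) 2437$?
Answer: $- \frac{i}{1170 \sqrt{6} + 675061 i} \approx -1.4813 \cdot 10^{-6} - 6.2888 \cdot 10^{-9} i$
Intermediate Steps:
$I{\left(Y \right)} = i \sqrt{6}$ ($I{\left(Y \right)} = \sqrt{\left(-6 - 7\right) + 7} = \sqrt{-13 + 7} = \sqrt{-6} = i \sqrt{6}$)
$O{\left(j \right)} = 2 j \left(585 + j\right)$
$L = -675049$
$\frac{1}{O{\left(I{\left(\left(7 - 9\right) - 1 \right)} \right)} + L} = \frac{1}{2 i \sqrt{6} \left(585 + i \sqrt{6}\right) - 675049} = \frac{1}{-675049 + 2 i \sqrt{6} \left(585 + i \sqrt{6}\right)}$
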